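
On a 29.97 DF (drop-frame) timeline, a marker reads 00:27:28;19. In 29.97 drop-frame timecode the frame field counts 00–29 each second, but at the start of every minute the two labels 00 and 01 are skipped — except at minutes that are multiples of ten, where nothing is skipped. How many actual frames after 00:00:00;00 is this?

As if non-drop at 30 labels/s: (0 × 3600 + 27 × 60 + 28) × 30 + 19 = 49459.
Minute boundaries passed: 27; those not divisible by 10: 27 − 2 = 25; dropped labels = 2 × 25 = 50.
Actual frame index = 49459 − 50 = 49409.

49409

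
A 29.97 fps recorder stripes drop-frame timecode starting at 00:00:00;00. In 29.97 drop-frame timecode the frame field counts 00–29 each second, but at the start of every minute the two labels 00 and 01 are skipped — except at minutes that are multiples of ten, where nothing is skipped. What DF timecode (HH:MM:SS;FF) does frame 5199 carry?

Each 10-minute DF block holds 10 × 60 × 30 − 9 × 2 = 17982 frames. 5199 ÷ 17982 → 0 full blocks, remainder 5199.
Within the partial block the first minute is 1800 frames and each further minute 1798, so 2 further minute boundaries passed. Total skipped labels = 18 × 0 + 2 × 2 = 4.
Non-drop label index = 5199 + 4 = 5203; at 30 labels/s that is 00:02:53:13, i.e. DF 00:02:53;13.

00:02:53;13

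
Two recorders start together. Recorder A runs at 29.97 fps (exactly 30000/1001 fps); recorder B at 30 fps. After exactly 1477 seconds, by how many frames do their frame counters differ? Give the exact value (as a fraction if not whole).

A emits 30000/1001 × 1477 = 6330000/143 frames; B emits 30 × 1477 = 44310.
Difference = 6330/143 frames (≈ 44.2657); B is ahead of A.

6330/143 frames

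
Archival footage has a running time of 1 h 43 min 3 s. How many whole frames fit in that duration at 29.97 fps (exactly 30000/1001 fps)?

185304 frames

1 h 43 min 3 s = 6183 s.
Frames = 6183 × 30000/1001 = 185490000/1001 ≈ 185304.6953.
Complete frames: 185304.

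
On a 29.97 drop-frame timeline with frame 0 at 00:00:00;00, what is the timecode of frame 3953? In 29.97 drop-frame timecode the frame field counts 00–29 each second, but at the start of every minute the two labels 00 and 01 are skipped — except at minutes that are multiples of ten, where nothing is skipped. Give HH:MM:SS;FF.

00:02:11;27

Ten DF minutes hold 17982 frames, so frame 3953 lies in block 0 (frames 0–17981) with 3953 frames into that block.
The block's first minute is 1800 frames and the rest 1798 each; 3953 frames reaches minute 2, so 0 × 18 + 2 × 2 = 4 labels have been skipped so far.
Adding those back, label number 3953 + 4 = 3957 at 30 labels/s is 131 s + 27 f = 0 h 2 min 11 s frame 27, i.e. 00:02:11;27.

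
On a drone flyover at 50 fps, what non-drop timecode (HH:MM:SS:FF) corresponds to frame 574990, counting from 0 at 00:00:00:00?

03:11:39:40

574990 ÷ 50 = 11499 full seconds, remainder 40 frames.
11499 s = 3 h 11 min 39 s.
Timecode: 03:11:39:40.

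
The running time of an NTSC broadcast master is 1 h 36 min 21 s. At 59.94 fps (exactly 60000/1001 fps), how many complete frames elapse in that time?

1 h 36 min 21 s = 5781 s.
Frames = 5781 × 60000/1001 = 346860000/1001 ≈ 346513.4865.
Complete frames: 346513.

346513 frames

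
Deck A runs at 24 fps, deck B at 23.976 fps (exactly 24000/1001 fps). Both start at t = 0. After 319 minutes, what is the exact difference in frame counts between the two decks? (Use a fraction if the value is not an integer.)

41760/91 frames

319 min = 19140 s.
A emits 24 × 19140 = 459360 frames; B emits 24000/1001 × 19140 = 41760000/91.
Difference = 41760/91 frames (≈ 458.9011); B is behind A.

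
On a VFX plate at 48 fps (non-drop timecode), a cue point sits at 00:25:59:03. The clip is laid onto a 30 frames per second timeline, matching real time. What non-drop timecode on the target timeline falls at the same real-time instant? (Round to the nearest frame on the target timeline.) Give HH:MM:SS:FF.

Source frame index: (0×3600 + 25×60 + 59) × 48 + 3 = 74835.
Real time: 74835 / (48) = 24945/16 s.
Target frame: (24945/16) × (30) = 374175/8 ≈ 46771.875 → 46772.
At 30 labels/s: frame 46772 → 00:25:59:02.

00:25:59:02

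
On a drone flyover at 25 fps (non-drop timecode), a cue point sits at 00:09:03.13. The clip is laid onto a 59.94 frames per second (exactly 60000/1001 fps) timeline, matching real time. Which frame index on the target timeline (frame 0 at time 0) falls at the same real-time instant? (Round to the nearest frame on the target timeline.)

Source frame index: (0×3600 + 9×60 + 3) × 25 + 13 = 13588.
Real time: 13588 / (25) = 13588/25 s.
Target frame: (13588/25) × (60000/1001) = 32611200/1001 ≈ 32578.621 → 32579.

frame 32579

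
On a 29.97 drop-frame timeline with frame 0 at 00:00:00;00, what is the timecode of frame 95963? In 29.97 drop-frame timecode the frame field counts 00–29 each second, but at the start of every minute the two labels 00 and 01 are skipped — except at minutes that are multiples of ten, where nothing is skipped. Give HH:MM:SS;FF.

00:53:21;29

Ten DF minutes hold 17982 frames, so frame 95963 lies in block 5 (frames 89910–107891) with 6053 frames into that block.
The block's first minute is 1800 frames and the rest 1798 each; 6053 frames reaches minute 3, so 5 × 18 + 3 × 2 = 96 labels have been skipped so far.
Adding those back, label number 95963 + 96 = 96059 at 30 labels/s is 3201 s + 29 f = 0 h 53 min 21 s frame 29, i.e. 00:53:21;29.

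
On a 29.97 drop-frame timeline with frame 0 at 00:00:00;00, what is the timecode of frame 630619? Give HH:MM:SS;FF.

05:50:41;19

Ten DF minutes hold 17982 frames, so frame 630619 lies in block 35 (frames 629370–647351) with 1249 frames into that block.
The block's first minute is 1800 frames and the rest 1798 each; 1249 frames reaches minute 0, so 35 × 18 + 0 × 2 = 630 labels have been skipped so far.
Adding those back, label number 630619 + 630 = 631249 at 30 labels/s is 21041 s + 19 f = 5 h 50 min 41 s frame 19, i.e. 05:50:41;19.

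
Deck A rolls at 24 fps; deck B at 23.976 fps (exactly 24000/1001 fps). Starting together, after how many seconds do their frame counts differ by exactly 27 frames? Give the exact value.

The gap grows by |24000/1001 − 24| = 24/1001 frames per second.
Time for a 27-frame gap: 27 ÷ (24/1001) = 1126.125 s.

1126.125 seconds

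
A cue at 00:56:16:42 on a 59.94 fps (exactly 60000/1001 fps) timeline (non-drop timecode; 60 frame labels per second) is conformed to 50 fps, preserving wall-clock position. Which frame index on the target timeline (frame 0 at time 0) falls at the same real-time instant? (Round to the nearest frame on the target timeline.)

frame 169004

Source frame index: (0×3600 + 56×60 + 16) × 60 + 42 = 202602.
Real time: 202602 / (60000/1001) = 33800767/10000 s.
Target frame: (33800767/10000) × (50) = 33800767/200 ≈ 169003.835 → 169004.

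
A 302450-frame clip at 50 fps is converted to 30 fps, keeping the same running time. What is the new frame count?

Target frames = source frames × (target rate / source rate) = 302450 × (30)/(50) = 302450 × 3/5 = 181470.

181470 frames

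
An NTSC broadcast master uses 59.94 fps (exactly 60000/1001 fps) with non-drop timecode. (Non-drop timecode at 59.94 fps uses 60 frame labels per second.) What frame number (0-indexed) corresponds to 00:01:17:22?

Total seconds to the label: (0 × 3600 + 1 × 60 + 17) = 77.
Frame index = 77 × 60 + 22 = 4642.

frame 4642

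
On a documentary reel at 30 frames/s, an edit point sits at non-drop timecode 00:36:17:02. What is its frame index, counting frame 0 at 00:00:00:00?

65312

Total seconds to the label: (0 × 3600 + 36 × 60 + 17) = 2177.
Frame index = 2177 × 30 + 2 = 65312.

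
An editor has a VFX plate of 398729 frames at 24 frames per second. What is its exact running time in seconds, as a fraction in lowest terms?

Running time = 398729 ÷ (24) = 398729 × 1/24 = 398729/24 s.

398729/24 seconds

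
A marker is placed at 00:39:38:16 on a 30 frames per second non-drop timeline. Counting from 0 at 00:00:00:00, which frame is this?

Total seconds to the label: (0 × 3600 + 39 × 60 + 38) = 2378.
Frame index = 2378 × 30 + 16 = 71356.

71356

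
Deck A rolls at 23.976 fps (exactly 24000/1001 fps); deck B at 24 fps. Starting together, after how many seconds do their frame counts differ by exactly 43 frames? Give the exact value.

43043/24 seconds

The gap grows by |24 − 24000/1001| = 24/1001 frames per second.
Time for a 43-frame gap: 43 ÷ (24/1001) = 43043/24 s.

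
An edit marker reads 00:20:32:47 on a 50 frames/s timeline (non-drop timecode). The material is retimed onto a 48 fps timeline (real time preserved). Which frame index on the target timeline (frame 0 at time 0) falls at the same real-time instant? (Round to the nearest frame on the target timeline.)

frame 59181

Source frame index: (0×3600 + 20×60 + 32) × 50 + 47 = 61647.
Real time: 61647 / (50) = 61647/50 s.
Target frame: (61647/50) × (48) = 1479528/25 ≈ 59181.120 → 59181.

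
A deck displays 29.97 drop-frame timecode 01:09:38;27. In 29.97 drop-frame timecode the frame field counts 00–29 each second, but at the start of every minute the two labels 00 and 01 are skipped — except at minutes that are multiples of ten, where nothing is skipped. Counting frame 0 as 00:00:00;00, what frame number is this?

As if non-drop at 30 labels/s: (1 × 3600 + 9 × 60 + 38) × 30 + 27 = 125367.
Minute boundaries passed: 69; those not divisible by 10: 69 − 6 = 63; dropped labels = 2 × 63 = 126.
Actual frame index = 125367 − 126 = 125241.

125241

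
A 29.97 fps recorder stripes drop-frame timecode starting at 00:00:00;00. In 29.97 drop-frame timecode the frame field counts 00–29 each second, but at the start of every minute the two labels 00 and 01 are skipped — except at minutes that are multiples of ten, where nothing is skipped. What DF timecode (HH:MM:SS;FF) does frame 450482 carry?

Ten DF minutes hold 17982 frames, so frame 450482 lies in block 25 (frames 449550–467531) with 932 frames into that block.
The block's first minute is 1800 frames and the rest 1798 each; 932 frames reaches minute 0, so 25 × 18 + 0 × 2 = 450 labels have been skipped so far.
Adding those back, label number 450482 + 450 = 450932 at 30 labels/s is 15031 s + 2 f = 4 h 10 min 31 s frame 2, i.e. 04:10:31;02.

04:10:31;02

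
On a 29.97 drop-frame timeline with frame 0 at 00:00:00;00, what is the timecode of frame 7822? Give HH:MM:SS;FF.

Ten DF minutes hold 17982 frames, so frame 7822 lies in block 0 (frames 0–17981) with 7822 frames into that block.
The block's first minute is 1800 frames and the rest 1798 each; 7822 frames reaches minute 4, so 0 × 18 + 4 × 2 = 8 labels have been skipped so far.
Adding those back, label number 7822 + 8 = 7830 at 30 labels/s is 261 s + 0 f = 0 h 4 min 21 s frame 0, i.e. 00:04:21;00.

00:04:21;00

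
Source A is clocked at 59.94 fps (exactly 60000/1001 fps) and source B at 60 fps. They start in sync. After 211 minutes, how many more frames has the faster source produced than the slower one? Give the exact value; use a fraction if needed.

211 min = 12660 s.
A emits 60000/1001 × 12660 = 759600000/1001 frames; B emits 60 × 12660 = 759600.
Difference = 759600/1001 frames (≈ 758.8412); B is ahead of A.

759600/1001 frames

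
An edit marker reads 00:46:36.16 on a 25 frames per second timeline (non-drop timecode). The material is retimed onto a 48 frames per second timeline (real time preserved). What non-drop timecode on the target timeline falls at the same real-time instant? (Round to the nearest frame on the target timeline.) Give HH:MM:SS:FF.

00:46:36:31

Source frame index: (0×3600 + 46×60 + 36) × 25 + 16 = 69916.
Real time: 69916 / (25) = 69916/25 s.
Target frame: (69916/25) × (48) = 3355968/25 ≈ 134238.720 → 134239.
At 48 labels/s: frame 134239 → 00:46:36:31.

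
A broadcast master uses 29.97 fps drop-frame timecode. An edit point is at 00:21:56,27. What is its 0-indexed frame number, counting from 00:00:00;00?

39469

As if non-drop at 30 labels/s: (0 × 3600 + 21 × 60 + 56) × 30 + 27 = 39507.
Minute boundaries passed: 21; those not divisible by 10: 21 − 2 = 19; dropped labels = 2 × 19 = 38.
Actual frame index = 39507 − 38 = 39469.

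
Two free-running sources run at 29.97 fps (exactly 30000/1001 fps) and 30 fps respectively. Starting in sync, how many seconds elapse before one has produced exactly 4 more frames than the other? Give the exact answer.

The gap grows by |30 − 30000/1001| = 30/1001 frames per second.
Time for a 4-frame gap: 4 ÷ (30/1001) = 2002/15 s.

2002/15 seconds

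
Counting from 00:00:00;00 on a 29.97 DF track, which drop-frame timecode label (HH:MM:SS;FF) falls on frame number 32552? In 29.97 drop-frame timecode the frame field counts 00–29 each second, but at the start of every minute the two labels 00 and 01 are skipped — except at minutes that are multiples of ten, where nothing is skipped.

00:18:06;06

Ten DF minutes hold 17982 frames, so frame 32552 lies in block 1 (frames 17982–35963) with 14570 frames into that block.
The block's first minute is 1800 frames and the rest 1798 each; 14570 frames reaches minute 8, so 1 × 18 + 8 × 2 = 34 labels have been skipped so far.
Adding those back, label number 32552 + 34 = 32586 at 30 labels/s is 1086 s + 6 f = 0 h 18 min 6 s frame 6, i.e. 00:18:06;06.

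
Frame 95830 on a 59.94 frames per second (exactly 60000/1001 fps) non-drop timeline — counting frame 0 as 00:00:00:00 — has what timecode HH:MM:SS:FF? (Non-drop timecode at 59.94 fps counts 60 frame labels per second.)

00:26:37:10

95830 ÷ 60 = 1597 full seconds, remainder 10 frames.
1597 s = 0 h 26 min 37 s.
Timecode: 00:26:37:10.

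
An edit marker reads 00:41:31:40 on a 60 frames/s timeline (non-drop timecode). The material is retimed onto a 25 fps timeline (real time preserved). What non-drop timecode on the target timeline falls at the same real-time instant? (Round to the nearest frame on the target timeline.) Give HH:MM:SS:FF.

Source frame index: (0×3600 + 41×60 + 31) × 60 + 40 = 149500.
Real time: 149500 / (60) = 7475/3 s.
Target frame: (7475/3) × (25) = 186875/3 ≈ 62291.667 → 62292.
At 25 labels/s: frame 62292 → 00:41:31:17.

00:41:31:17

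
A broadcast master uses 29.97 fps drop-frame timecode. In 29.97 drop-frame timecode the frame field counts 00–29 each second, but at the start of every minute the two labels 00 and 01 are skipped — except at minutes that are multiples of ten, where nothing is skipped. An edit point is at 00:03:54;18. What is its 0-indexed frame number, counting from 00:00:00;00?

7032

Complete 10-minute blocks: 0, each 17982 frames → 0.
Remaining 3 whole minutes in the current block: 1800 + 2 × 1798 = 5396 frames.
Within the current minute: 54 × 30 + 18 − 2 = 1636 (labels ;00/;01 skipped at this minute). Total = 0 + 5396 + 1636 = 7032.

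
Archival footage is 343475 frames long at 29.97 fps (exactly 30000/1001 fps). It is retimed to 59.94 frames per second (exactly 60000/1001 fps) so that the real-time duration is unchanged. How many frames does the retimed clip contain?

686950 frames

Frames at target rate = 343475 × (60000/1001) / (30000/1001) = 686950.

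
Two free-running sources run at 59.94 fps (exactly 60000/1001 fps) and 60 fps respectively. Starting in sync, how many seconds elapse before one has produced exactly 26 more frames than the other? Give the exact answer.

13013/30 seconds

The gap grows by |60 − 60000/1001| = 60/1001 frames per second.
Time for a 26-frame gap: 26 ÷ (60/1001) = 13013/30 s.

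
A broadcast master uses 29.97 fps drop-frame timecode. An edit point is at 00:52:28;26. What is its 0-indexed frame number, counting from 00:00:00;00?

Complete 10-minute blocks: 5, each 17982 frames → 89910.
Remaining 2 whole minutes in the current block: 1800 + 1 × 1798 = 3598 frames.
Within the current minute: 28 × 30 + 26 − 2 = 864 (labels ;00/;01 skipped at this minute). Total = 89910 + 3598 + 864 = 94372.

94372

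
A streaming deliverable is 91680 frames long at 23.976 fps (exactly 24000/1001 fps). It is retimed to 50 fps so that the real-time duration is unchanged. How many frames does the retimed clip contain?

Target frames = source frames × (target rate / source rate) = 91680 × (50)/(24000/1001) = 91680 × 1001/480 = 191191.

191191 frames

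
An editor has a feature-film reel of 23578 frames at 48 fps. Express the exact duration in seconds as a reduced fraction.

Running time = 23578 ÷ (48) = 23578 × 1/48 = 11789/24 s.

11789/24 seconds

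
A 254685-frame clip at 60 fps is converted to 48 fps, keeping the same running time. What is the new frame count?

Target frames = source frames × (target rate / source rate) = 254685 × (48)/(60) = 254685 × 4/5 = 203748.

203748 frames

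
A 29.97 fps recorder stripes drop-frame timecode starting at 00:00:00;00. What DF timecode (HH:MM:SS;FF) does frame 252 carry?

Ten DF minutes hold 17982 frames, so frame 252 lies in block 0 (frames 0–17981) with 252 frames into that block.
The block's first minute is 1800 frames and the rest 1798 each; 252 frames reaches minute 0, so 0 × 18 + 0 × 2 = 0 labels have been skipped so far.
Adding those back, label number 252 + 0 = 252 at 30 labels/s is 8 s + 12 f = 0 h 0 min 8 s frame 12, i.e. 00:00:08;12.

00:00:08;12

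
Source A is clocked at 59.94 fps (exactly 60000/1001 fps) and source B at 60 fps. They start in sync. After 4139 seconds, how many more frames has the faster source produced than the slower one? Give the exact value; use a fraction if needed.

248340/1001 frames

A emits 60000/1001 × 4139 = 248340000/1001 frames; B emits 60 × 4139 = 248340.
Difference = 248340/1001 frames (≈ 248.0919); B is ahead of A.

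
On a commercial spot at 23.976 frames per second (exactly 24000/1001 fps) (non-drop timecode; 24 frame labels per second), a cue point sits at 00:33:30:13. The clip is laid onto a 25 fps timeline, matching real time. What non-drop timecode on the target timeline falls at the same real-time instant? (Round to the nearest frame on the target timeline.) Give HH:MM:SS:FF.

Source frame index: (0×3600 + 33×60 + 30) × 24 + 13 = 48253.
Real time: 48253 / (24000/1001) = 48301253/24000 s.
Target frame: (48301253/24000) × (25) = 48301253/960 ≈ 50313.805 → 50314.
At 25 labels/s: frame 50314 → 00:33:32:14.

00:33:32:14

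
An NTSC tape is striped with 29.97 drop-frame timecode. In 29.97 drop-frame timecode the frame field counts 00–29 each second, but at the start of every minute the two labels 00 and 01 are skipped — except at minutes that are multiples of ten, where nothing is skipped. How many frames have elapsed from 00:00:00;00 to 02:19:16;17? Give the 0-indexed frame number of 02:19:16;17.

As if non-drop at 30 labels/s: (2 × 3600 + 19 × 60 + 16) × 30 + 17 = 250697.
Minute boundaries passed: 139; those not divisible by 10: 139 − 13 = 126; dropped labels = 2 × 126 = 252.
Actual frame index = 250697 − 252 = 250445.

250445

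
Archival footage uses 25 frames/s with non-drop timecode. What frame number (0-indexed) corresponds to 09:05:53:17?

Total seconds to the label: (9 × 3600 + 5 × 60 + 53) = 32753.
Frame index = 32753 × 25 + 17 = 818842.

818842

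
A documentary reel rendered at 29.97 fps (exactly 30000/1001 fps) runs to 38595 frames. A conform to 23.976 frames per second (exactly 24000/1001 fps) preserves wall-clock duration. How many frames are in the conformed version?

Target frames = source frames × (target rate / source rate) = 38595 × (24000/1001)/(30000/1001) = 38595 × 4/5 = 30876.

30876 frames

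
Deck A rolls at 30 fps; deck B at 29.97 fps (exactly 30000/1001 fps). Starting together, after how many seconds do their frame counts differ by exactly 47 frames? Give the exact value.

47047/30 seconds

The gap grows by |30000/1001 − 30| = 30/1001 frames per second.
Time for a 47-frame gap: 47 ÷ (30/1001) = 47047/30 s.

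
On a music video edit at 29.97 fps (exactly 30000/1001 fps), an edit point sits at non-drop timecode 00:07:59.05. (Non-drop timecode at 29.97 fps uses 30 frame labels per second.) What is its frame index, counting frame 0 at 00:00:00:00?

frame 14375

Total seconds to the label: (0 × 3600 + 7 × 60 + 59) = 479.
Frame index = 479 × 30 + 5 = 14375.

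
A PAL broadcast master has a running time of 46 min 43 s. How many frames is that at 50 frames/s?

140150 frames

46 min 43 s = 2803 s.
Frames = 2803 × 50 = 140150.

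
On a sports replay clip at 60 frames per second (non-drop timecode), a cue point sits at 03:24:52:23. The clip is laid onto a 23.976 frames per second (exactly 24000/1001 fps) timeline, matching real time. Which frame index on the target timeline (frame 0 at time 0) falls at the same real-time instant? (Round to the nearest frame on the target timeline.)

Source frame index: (3×3600 + 24×60 + 52) × 60 + 23 = 737543.
Real time: 737543 / (60) = 737543/60 s.
Target frame: (737543/60) × (24000/1001) = 295017200/1001 ≈ 294722.478 → 294722.

frame 294722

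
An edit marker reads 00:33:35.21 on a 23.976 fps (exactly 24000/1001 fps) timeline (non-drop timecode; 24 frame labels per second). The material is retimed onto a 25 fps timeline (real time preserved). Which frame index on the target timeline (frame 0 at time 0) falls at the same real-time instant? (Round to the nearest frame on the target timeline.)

frame 50447

Source frame index: (0×3600 + 33×60 + 35) × 24 + 21 = 48381.
Real time: 48381 / (24000/1001) = 16143127/8000 s.
Target frame: (16143127/8000) × (25) = 16143127/320 ≈ 50447.272 → 50447.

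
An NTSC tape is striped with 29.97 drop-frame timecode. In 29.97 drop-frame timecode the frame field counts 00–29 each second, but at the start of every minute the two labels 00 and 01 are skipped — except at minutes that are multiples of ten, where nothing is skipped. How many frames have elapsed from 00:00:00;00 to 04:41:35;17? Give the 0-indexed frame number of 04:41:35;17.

506361

As if non-drop at 30 labels/s: (4 × 3600 + 41 × 60 + 35) × 30 + 17 = 506867.
Minute boundaries passed: 281; those not divisible by 10: 281 − 28 = 253; dropped labels = 2 × 253 = 506.
Actual frame index = 506867 − 506 = 506361.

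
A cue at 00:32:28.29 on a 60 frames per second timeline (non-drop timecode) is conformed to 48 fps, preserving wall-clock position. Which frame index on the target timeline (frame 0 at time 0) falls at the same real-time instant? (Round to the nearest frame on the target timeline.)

frame 93527

Source frame index: (0×3600 + 32×60 + 28) × 60 + 29 = 116909.
Real time: 116909 / (60) = 116909/60 s.
Target frame: (116909/60) × (48) = 467636/5 ≈ 93527.200 → 93527.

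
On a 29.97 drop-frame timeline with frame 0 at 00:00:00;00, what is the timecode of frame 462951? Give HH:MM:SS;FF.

04:17:27;05

Ten DF minutes hold 17982 frames, so frame 462951 lies in block 25 (frames 449550–467531) with 13401 frames into that block.
The block's first minute is 1800 frames and the rest 1798 each; 13401 frames reaches minute 7, so 25 × 18 + 7 × 2 = 464 labels have been skipped so far.
Adding those back, label number 462951 + 464 = 463415 at 30 labels/s is 15447 s + 5 f = 4 h 17 min 27 s frame 5, i.e. 04:17:27;05.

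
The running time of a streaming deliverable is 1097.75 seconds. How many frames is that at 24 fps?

Frames = 1097.75 × 24 = 26346.

26346 frames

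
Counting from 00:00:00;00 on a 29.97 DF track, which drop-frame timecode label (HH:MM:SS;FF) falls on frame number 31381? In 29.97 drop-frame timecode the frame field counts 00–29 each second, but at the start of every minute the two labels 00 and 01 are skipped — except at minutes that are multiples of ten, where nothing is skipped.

Ten DF minutes hold 17982 frames, so frame 31381 lies in block 1 (frames 17982–35963) with 13399 frames into that block.
The block's first minute is 1800 frames and the rest 1798 each; 13399 frames reaches minute 7, so 1 × 18 + 7 × 2 = 32 labels have been skipped so far.
Adding those back, label number 31381 + 32 = 31413 at 30 labels/s is 1047 s + 3 f = 0 h 17 min 27 s frame 3, i.e. 00:17:27;03.

00:17:27;03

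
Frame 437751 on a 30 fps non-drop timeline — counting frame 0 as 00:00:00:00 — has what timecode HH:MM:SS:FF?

437751 ÷ 30 = 14591 full seconds, remainder 21 frames.
14591 s = 4 h 3 min 11 s.
Timecode: 04:03:11:21.

04:03:11:21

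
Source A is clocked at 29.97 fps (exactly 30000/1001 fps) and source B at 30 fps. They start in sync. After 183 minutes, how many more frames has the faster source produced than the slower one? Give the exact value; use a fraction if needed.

183 min = 10980 s.
A emits 30000/1001 × 10980 = 329400000/1001 frames; B emits 30 × 10980 = 329400.
Difference = 329400/1001 frames (≈ 329.0709); B is ahead of A.

329400/1001 frames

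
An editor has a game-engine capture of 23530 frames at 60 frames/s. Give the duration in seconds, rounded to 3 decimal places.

Running time = 23530 × 1/60 = 2353/6 s ≈ 392.167 s.

392.167 seconds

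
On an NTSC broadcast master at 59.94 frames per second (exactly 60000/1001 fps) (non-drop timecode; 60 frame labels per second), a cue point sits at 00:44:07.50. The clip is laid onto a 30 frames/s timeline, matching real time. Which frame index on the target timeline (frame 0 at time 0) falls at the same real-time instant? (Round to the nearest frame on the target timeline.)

Source frame index: (0×3600 + 44×60 + 7) × 60 + 50 = 158870.
Real time: 158870 / (60000/1001) = 15902887/6000 s.
Target frame: (15902887/6000) × (30) = 15902887/200 ≈ 79514.435 → 79514.

frame 79514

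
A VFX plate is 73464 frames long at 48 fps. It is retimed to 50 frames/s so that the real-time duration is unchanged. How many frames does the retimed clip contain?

76525 frames

Target frames = source frames × (target rate / source rate) = 73464 × (50)/(48) = 73464 × 25/24 = 76525.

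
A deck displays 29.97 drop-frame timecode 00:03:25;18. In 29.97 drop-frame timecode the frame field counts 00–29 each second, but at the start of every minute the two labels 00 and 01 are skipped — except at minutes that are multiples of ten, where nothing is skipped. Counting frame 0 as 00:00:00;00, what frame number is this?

6162

As if non-drop at 30 labels/s: (0 × 3600 + 3 × 60 + 25) × 30 + 18 = 6168.
Minute boundaries passed: 3; those not divisible by 10: 3 − 0 = 3; dropped labels = 2 × 3 = 6.
Actual frame index = 6168 − 6 = 6162.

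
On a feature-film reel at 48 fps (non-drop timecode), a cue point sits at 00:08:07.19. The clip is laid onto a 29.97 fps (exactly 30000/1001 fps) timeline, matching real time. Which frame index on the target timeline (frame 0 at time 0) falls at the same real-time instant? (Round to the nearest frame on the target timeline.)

frame 14607

Source frame index: (0×3600 + 8×60 + 7) × 48 + 19 = 23395.
Real time: 23395 / (48) = 23395/48 s.
Target frame: (23395/48) × (30000/1001) = 14621875/1001 ≈ 14607.268 → 14607.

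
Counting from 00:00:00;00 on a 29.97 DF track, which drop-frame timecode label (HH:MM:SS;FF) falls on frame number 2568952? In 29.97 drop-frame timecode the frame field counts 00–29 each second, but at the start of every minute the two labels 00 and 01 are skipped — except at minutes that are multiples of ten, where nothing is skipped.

23:48:37;14

Ten DF minutes hold 17982 frames, so frame 2568952 lies in block 142 (frames 2553444–2571425) with 15508 frames into that block.
The block's first minute is 1800 frames and the rest 1798 each; 15508 frames reaches minute 8, so 142 × 18 + 8 × 2 = 2572 labels have been skipped so far.
Adding those back, label number 2568952 + 2572 = 2571524 at 30 labels/s is 85717 s + 14 f = 23 h 48 min 37 s frame 14, i.e. 23:48:37;14.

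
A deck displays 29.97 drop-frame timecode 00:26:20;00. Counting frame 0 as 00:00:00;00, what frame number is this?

47352

Complete 10-minute blocks: 2, each 17982 frames → 35964.
Remaining 6 whole minutes in the current block: 1800 + 5 × 1798 = 10790 frames.
Within the current minute: 20 × 30 + 0 − 2 = 598 (labels ;00/;01 skipped at this minute). Total = 35964 + 10790 + 598 = 47352.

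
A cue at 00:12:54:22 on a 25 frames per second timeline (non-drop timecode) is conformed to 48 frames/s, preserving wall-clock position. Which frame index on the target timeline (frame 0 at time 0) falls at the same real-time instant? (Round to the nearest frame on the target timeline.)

Source frame index: (0×3600 + 12×60 + 54) × 25 + 22 = 19372.
Real time: 19372 / (25) = 19372/25 s.
Target frame: (19372/25) × (48) = 929856/25 ≈ 37194.240 → 37194.

frame 37194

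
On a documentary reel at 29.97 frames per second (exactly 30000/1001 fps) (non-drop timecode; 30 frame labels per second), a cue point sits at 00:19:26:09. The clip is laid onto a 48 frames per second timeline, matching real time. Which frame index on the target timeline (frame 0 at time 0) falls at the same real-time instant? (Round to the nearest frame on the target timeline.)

Source frame index: (0×3600 + 19×60 + 26) × 30 + 9 = 34989.
Real time: 34989 / (30000/1001) = 11674663/10000 s.
Target frame: (11674663/10000) × (48) = 35023989/625 ≈ 56038.382 → 56038.

frame 56038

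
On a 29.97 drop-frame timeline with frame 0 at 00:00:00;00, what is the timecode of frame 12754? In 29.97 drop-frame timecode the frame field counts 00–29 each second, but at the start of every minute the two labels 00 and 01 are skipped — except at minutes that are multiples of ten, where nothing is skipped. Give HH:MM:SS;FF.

00:07:05;18

Each 10-minute DF block holds 10 × 60 × 30 − 9 × 2 = 17982 frames. 12754 ÷ 17982 → 0 full blocks, remainder 12754.
Within the partial block the first minute is 1800 frames and each further minute 1798, so 7 further minute boundaries passed. Total skipped labels = 18 × 0 + 2 × 7 = 14.
Non-drop label index = 12754 + 14 = 12768; at 30 labels/s that is 00:07:05:18, i.e. DF 00:07:05;18.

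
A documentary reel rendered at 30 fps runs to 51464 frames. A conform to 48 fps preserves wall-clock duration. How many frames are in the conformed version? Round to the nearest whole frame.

Frames at target rate = 51464 × (48) / (30) = 411712/5 ≈ 82342.400.
Nearest whole frame: 82342.

82342 frames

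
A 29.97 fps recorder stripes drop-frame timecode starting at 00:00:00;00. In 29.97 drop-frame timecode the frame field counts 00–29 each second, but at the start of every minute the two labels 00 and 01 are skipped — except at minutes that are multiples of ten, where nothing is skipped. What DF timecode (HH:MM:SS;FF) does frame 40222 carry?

Ten DF minutes hold 17982 frames, so frame 40222 lies in block 2 (frames 35964–53945) with 4258 frames into that block.
The block's first minute is 1800 frames and the rest 1798 each; 4258 frames reaches minute 2, so 2 × 18 + 2 × 2 = 40 labels have been skipped so far.
Adding those back, label number 40222 + 40 = 40262 at 30 labels/s is 1342 s + 2 f = 0 h 22 min 22 s frame 2, i.e. 00:22:22;02.

00:22:22;02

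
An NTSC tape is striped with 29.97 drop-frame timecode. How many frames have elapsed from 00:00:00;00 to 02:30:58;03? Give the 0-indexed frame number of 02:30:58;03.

271473

Complete 10-minute blocks: 15, each 17982 frames → 269730.
Remaining 0 whole minutes in the current block: 0 frames.
Within the current minute: 58 × 30 + 3 = 1743. Total = 269730 + 0 + 1743 = 271473.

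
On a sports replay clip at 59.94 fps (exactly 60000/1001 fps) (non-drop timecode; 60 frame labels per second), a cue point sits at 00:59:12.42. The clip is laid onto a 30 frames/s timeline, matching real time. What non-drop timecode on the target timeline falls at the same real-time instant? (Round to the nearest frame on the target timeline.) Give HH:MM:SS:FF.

Source frame index: (0×3600 + 59×60 + 12) × 60 + 42 = 213162.
Real time: 213162 / (60000/1001) = 35562527/10000 s.
Target frame: (35562527/10000) × (30) = 106687581/1000 ≈ 106687.581 → 106688.
At 30 labels/s: frame 106688 → 00:59:16:08.

00:59:16:08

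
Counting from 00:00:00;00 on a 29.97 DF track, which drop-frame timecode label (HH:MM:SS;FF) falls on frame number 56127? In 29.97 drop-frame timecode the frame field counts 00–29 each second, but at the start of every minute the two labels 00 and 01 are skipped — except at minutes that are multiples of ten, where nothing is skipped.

00:31:12;23

Ten DF minutes hold 17982 frames, so frame 56127 lies in block 3 (frames 53946–71927) with 2181 frames into that block.
The block's first minute is 1800 frames and the rest 1798 each; 2181 frames reaches minute 1, so 3 × 18 + 1 × 2 = 56 labels have been skipped so far.
Adding those back, label number 56127 + 56 = 56183 at 30 labels/s is 1872 s + 23 f = 0 h 31 min 12 s frame 23, i.e. 00:31:12;23.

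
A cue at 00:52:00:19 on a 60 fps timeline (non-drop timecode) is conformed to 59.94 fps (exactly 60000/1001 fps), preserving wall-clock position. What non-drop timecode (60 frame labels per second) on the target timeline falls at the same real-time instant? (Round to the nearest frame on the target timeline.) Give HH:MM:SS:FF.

Source frame index: (0×3600 + 52×60 + 0) × 60 + 19 = 187219.
Real time: 187219 / (60) = 187219/60 s.
Target frame: (187219/60) × (60000/1001) = 187219000/1001 ≈ 187031.968 → 187032.
At 60 labels/s: frame 187032 → 00:51:57:12.

00:51:57:12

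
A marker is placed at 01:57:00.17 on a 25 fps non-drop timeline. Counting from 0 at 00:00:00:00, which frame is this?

Total seconds to the label: (1 × 3600 + 57 × 60 + 0) = 7020.
Frame index = 7020 × 25 + 17 = 175517.

frame 175517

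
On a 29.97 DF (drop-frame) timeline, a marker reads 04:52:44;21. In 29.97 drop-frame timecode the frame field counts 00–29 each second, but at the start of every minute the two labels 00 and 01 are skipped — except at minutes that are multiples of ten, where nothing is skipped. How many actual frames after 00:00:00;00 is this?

526415

As if non-drop at 30 labels/s: (4 × 3600 + 52 × 60 + 44) × 30 + 21 = 526941.
Minute boundaries passed: 292; those not divisible by 10: 292 − 29 = 263; dropped labels = 2 × 263 = 526.
Actual frame index = 526941 − 526 = 526415.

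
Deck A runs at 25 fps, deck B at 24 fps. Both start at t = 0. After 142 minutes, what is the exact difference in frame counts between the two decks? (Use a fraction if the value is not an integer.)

8520 frames

142 min = 8520 s.
A emits 25 × 8520 = 213000 frames; B emits 24 × 8520 = 204480.
Difference = 8520 frames; B is behind A.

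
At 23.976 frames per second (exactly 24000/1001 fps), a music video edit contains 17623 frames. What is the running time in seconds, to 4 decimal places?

735.0260 seconds

Running time = 17623 × 1001/24000 = 17640623/24000 s ≈ 735.0260 s.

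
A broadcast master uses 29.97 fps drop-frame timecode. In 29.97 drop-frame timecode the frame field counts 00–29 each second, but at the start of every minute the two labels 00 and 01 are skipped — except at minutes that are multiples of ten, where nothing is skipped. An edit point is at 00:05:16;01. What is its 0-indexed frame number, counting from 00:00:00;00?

9471

Complete 10-minute blocks: 0, each 17982 frames → 0.
Remaining 5 whole minutes in the current block: 1800 + 4 × 1798 = 8992 frames.
Within the current minute: 16 × 30 + 1 − 2 = 479 (labels ;00/;01 skipped at this minute). Total = 0 + 8992 + 479 = 9471.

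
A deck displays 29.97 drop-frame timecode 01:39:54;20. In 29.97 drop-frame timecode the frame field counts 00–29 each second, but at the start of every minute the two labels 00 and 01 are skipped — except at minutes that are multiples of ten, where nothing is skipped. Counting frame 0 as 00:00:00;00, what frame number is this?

As if non-drop at 30 labels/s: (1 × 3600 + 39 × 60 + 54) × 30 + 20 = 179840.
Minute boundaries passed: 99; those not divisible by 10: 99 − 9 = 90; dropped labels = 2 × 90 = 180.
Actual frame index = 179840 − 180 = 179660.

179660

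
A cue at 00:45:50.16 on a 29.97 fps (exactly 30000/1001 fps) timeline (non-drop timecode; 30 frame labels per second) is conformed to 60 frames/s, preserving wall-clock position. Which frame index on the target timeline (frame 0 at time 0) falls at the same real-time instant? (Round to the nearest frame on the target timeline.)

frame 165197

Source frame index: (0×3600 + 45×60 + 50) × 30 + 16 = 82516.
Real time: 82516 / (30000/1001) = 20649629/7500 s.
Target frame: (20649629/7500) × (60) = 20649629/125 ≈ 165197.032 → 165197.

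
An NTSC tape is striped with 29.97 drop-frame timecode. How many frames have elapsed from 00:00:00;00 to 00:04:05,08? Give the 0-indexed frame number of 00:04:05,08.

Complete 10-minute blocks: 0, each 17982 frames → 0.
Remaining 4 whole minutes in the current block: 1800 + 3 × 1798 = 7194 frames.
Within the current minute: 5 × 30 + 8 − 2 = 156 (labels ;00/;01 skipped at this minute). Total = 0 + 7194 + 156 = 7350.

7350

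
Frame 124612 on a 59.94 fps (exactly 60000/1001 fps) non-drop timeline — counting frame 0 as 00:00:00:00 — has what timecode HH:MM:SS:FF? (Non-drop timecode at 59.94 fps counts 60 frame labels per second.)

124612 ÷ 60 = 2076 full seconds, remainder 52 frames.
2076 s = 0 h 34 min 36 s.
Timecode: 00:34:36:52.

00:34:36:52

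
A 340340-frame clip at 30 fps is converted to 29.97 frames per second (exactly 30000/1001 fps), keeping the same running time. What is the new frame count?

Target frames = source frames × (target rate / source rate) = 340340 × (30000/1001)/(30) = 340340 × 1000/1001 = 340000.

340000 frames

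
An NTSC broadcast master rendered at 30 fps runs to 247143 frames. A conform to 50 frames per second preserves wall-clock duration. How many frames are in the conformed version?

Target frames = source frames × (target rate / source rate) = 247143 × (50)/(30) = 247143 × 5/3 = 411905.

411905 frames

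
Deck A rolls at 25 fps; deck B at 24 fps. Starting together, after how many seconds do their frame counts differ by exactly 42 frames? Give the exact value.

42 seconds

The gap grows by |24 − 25| = 1 frame per second.
Time for a 42-frame gap: 42 ÷ (1) = 42 s.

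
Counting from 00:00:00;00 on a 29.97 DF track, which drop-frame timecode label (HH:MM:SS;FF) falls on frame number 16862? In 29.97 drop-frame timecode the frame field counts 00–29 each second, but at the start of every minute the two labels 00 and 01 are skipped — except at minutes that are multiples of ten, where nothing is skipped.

00:09:22;20

Each 10-minute DF block holds 10 × 60 × 30 − 9 × 2 = 17982 frames. 16862 ÷ 17982 → 0 full blocks, remainder 16862.
Within the partial block the first minute is 1800 frames and each further minute 1798, so 9 further minute boundaries passed. Total skipped labels = 18 × 0 + 2 × 9 = 18.
Non-drop label index = 16862 + 18 = 16880; at 30 labels/s that is 00:09:22:20, i.e. DF 00:09:22;20.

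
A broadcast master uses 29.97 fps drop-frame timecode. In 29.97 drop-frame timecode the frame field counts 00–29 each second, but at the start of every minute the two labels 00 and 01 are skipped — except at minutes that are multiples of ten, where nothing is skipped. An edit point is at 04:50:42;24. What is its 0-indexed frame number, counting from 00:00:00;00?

522762

Complete 10-minute blocks: 29, each 17982 frames → 521478.
Remaining 0 whole minutes in the current block: 0 frames.
Within the current minute: 42 × 30 + 24 = 1284. Total = 521478 + 0 + 1284 = 522762.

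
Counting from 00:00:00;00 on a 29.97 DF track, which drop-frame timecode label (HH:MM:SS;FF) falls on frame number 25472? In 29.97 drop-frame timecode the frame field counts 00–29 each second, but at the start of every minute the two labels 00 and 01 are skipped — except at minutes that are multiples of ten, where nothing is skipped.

Ten DF minutes hold 17982 frames, so frame 25472 lies in block 1 (frames 17982–35963) with 7490 frames into that block.
The block's first minute is 1800 frames and the rest 1798 each; 7490 frames reaches minute 4, so 1 × 18 + 4 × 2 = 26 labels have been skipped so far.
Adding those back, label number 25472 + 26 = 25498 at 30 labels/s is 849 s + 28 f = 0 h 14 min 9 s frame 28, i.e. 00:14:09;28.

00:14:09;28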